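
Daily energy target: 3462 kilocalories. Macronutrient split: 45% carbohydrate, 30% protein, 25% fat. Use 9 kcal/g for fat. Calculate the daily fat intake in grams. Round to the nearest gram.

Fat energy = 25% × 3462 = 865.5 kcal.
At 9 kcal/g: 865.5 ÷ 9 = 96.1667 g.

96 g/day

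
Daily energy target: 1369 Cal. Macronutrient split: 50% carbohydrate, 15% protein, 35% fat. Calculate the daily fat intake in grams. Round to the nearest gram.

Fat energy = 35% × 1369 = 479.15 kcal.
At 9 kcal/g: 479.15 ÷ 9 = 53.2389 g.

53 g/day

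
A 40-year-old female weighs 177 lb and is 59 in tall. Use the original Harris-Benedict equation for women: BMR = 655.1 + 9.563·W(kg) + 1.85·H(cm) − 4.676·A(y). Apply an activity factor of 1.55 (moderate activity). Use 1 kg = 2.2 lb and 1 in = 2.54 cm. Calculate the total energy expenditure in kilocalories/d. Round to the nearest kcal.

2348 kilocalories/d

Convert to metric: weight = 177 ÷ 2.2 = 80.4545 kg; height = 59 × 2.54 = 149.86 cm.
Harris-Benedict: BMR = 655.1 + 9.563(80.4545) + 1.85(149.86) − 4.676(40) = 1514.6878 kcal/day.
TEE = BMR × activity factor = 1514.6878 × 1.55 = 2347.7661 kcal/day.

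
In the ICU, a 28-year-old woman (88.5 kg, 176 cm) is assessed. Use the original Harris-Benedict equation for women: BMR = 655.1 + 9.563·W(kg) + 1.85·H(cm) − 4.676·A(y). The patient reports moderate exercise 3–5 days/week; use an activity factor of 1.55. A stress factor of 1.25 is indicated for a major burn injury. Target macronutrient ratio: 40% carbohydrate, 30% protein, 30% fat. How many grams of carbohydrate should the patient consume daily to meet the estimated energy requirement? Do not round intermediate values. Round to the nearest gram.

329 g/day

Harris-Benedict: BMR = 655.1 + 9.563(88.5) + 1.85(176) − 4.676(28) = 1696.0975 kcal/day.
TEE = 1696.0975 × 1.55 = 2628.9511 kcal/day.
With stress factor 1.25: 2628.9511 × 1.25 = 3286.1889 kcal/day.
Carbohydrate energy = 40% × 3286.1889 = 1314.4756 kcal.
Carbohydrate = 1314.4756 ÷ 4 kcal/g = 328.6189 g.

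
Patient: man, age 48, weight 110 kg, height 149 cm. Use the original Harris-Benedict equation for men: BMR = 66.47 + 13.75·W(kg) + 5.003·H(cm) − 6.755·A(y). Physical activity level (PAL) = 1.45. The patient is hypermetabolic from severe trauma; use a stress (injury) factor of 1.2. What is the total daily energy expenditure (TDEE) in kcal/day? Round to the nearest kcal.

3480 kcal/day

Harris-Benedict: BMR = 66.47 + 13.75(110) + 5.003(149) − 6.755(48) = 2000.177 kcal/day.
TEE = BMR × activity factor = 2000.177 × 1.45 = 2900.2567 kcal/day.
Apply stress factor: 2900.2567 × 1.2 = 3480.308 kcal/day.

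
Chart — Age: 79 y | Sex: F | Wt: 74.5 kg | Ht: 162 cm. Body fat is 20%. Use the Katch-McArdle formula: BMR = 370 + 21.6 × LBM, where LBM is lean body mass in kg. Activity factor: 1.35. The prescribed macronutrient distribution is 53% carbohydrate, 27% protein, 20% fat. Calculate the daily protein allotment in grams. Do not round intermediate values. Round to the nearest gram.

151 g/day

LBM = 74.5 × (1 − 0.2) = 59.6 kg. Katch-McArdle: BMR = 370 + 21.6 × 59.6 = 1657.36 kcal/day.
TEE = 1657.36 × 1.35 = 2237.436 kcal/day.
Protein energy = 27% × 2237.436 = 604.1077 kcal.
Protein = 604.1077 ÷ 4 kcal/g = 151.0269 g.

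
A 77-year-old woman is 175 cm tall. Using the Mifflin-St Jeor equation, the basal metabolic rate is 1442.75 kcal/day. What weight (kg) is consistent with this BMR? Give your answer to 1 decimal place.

1442.75 = 10·W + 6.25(175) − 5(77) − 161
10·W = 1442.75 − 547.75 = 895, so W = 89.5 kg.

89.5 kg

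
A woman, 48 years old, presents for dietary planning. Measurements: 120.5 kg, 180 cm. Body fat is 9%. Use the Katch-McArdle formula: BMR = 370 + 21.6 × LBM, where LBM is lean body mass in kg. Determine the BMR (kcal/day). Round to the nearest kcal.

LBM = 120.5 × (1 − 0.09) = 109.655 kg. Katch-McArdle: BMR = 370 + 21.6 × 109.655 = 2738.548 kcal/day.

2739 kcal/day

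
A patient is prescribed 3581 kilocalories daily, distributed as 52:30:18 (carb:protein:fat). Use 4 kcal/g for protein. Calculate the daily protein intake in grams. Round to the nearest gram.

Protein energy = 30% × 3581 = 1074.3 kcal.
At 4 kcal/g: 1074.3 ÷ 4 = 268.575 g.

269 g/day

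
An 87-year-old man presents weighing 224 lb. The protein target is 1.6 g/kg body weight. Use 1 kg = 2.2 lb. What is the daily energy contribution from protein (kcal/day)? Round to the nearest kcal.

Weight in kg = 224 ÷ 2.2 = 101.8182 kg.
Protein = 1.6 g/kg × 101.8182 kg = 162.9091 g/day.
Protein energy = 162.9091 g × 4 kcal/g = 651.6364 kcal/day.

652 kcal/day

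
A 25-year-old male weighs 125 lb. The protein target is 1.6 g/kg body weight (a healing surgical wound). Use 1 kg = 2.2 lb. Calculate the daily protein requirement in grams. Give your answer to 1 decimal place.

90.9 g/day

Weight in kg = 125 ÷ 2.2 = 56.8182 kg.
Protein = 1.6 g/kg × 56.8182 kg = 90.9091 g/day.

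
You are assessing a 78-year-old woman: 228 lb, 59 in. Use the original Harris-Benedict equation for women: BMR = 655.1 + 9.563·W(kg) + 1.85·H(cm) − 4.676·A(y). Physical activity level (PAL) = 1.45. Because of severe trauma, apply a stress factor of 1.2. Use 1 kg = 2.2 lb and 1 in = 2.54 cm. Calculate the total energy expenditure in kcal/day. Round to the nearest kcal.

Convert to metric: weight = 228 ÷ 2.2 = 103.6364 kg; height = 59 × 2.54 = 149.86 cm.
Harris-Benedict: BMR = 655.1 + 9.563(103.6364) + 1.85(149.86) − 4.676(78) = 1558.6875 kcal/day.
TEE = BMR × activity factor = 1558.6875 × 1.45 = 2260.0969 kcal/day.
Apply stress factor: 2260.0969 × 1.2 = 2712.1163 kcal/day.

2712 kcal/day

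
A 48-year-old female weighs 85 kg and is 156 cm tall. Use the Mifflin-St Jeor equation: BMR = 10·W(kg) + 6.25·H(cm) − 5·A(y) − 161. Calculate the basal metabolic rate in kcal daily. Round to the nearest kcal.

1424 kcal daily

Mifflin-St Jeor (female): BMR = 10(85) + 6.25(156) − 5(48) − 161 = 850 + 975 − 240 − 161 = 1424 kcal/day.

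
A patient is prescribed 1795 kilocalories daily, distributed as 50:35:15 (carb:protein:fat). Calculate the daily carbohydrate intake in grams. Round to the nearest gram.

Carbohydrate energy = 50% × 1795 = 897.5 kcal.
At 4 kcal/g: 897.5 ÷ 4 = 224.375 g.

224 g/day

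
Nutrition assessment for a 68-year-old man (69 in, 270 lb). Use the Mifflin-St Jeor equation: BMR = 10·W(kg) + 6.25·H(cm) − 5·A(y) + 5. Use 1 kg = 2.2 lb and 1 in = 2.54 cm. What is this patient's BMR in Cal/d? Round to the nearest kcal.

Convert to metric: weight = 270 ÷ 2.2 = 122.7273 kg; height = 69 × 2.54 = 175.26 cm.
Mifflin-St Jeor (male): BMR = 10(122.7273) + 6.25(175.26) − 5(68) + 5 = 1227.2727 + 1095.375 − 340 + 5 = 1987.6477 kcal/day.

1988 Cal/d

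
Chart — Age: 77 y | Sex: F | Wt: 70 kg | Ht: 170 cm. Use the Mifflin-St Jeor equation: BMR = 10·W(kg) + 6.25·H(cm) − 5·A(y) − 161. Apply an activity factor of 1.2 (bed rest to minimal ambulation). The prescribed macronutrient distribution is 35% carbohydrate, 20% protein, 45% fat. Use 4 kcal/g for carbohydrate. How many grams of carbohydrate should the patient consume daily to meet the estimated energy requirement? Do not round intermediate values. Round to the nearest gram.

128 g/day

Mifflin-St Jeor (female): BMR = 10(70) + 6.25(170) − 5(77) − 161 = 700 + 1062.5 − 385 − 161 = 1216.5 kcal/day.
TEE = 1216.5 × 1.2 = 1459.8 kcal/day.
Carbohydrate energy = 35% × 1459.8 = 510.93 kcal.
Carbohydrate = 510.93 ÷ 4 kcal/g = 127.7325 g.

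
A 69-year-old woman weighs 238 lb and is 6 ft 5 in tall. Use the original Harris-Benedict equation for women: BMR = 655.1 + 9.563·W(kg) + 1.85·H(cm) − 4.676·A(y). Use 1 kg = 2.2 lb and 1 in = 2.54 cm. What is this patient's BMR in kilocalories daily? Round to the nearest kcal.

1729 kilocalories daily

Convert to metric: weight = 238 ÷ 2.2 = 108.1818 kg; height = (6×12 + 5) × 2.54 = 77 × 2.54 = 195.58 cm.
Harris-Benedict: BMR = 655.1 + 9.563(108.1818) + 1.85(195.58) − 4.676(69) = 1728.8217 kcal/day.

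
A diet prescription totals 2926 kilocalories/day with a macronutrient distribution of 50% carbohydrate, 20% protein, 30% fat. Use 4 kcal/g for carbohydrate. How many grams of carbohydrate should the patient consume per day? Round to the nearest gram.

366 g/day

Carbohydrate energy = 50% × 2926 = 1463 kcal.
At 4 kcal/g: 1463 ÷ 4 = 365.75 g.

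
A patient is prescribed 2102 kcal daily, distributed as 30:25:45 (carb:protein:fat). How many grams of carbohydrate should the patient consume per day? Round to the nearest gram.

158 g/day

Carbohydrate energy = 30% × 2102 = 630.6 kcal.
At 4 kcal/g: 630.6 ÷ 4 = 157.65 g.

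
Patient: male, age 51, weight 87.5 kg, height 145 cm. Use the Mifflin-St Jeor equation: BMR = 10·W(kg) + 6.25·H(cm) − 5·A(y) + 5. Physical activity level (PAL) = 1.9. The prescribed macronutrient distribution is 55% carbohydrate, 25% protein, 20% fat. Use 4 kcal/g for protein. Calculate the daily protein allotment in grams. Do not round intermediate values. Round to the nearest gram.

Mifflin-St Jeor (male): BMR = 10(87.5) + 6.25(145) − 5(51) + 5 = 875 + 906.25 − 255 + 5 = 1531.25 kcal/day.
TEE = 1531.25 × 1.9 = 2909.375 kcal/day.
Protein energy = 25% × 2909.375 = 727.3438 kcal.
Protein = 727.3438 ÷ 4 kcal/g = 181.8359 g.

182 g/day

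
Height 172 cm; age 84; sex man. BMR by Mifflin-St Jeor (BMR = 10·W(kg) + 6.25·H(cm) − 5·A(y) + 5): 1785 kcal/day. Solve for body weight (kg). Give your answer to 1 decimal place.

1785 = 10·W + 6.25(172) − 5(84) + 5
10·W = 1785 − 660 = 1125, so W = 112.5 kg.

112.5 kg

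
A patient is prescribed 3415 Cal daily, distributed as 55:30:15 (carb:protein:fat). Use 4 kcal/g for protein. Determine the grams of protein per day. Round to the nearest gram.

256 g/day

Protein energy = 30% × 3415 = 1024.5 kcal.
At 4 kcal/g: 1024.5 ÷ 4 = 256.125 g.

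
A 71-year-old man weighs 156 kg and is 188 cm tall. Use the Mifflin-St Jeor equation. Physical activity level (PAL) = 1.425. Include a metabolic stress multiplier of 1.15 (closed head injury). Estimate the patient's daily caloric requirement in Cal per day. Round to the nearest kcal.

3908 Cal per day

Mifflin-St Jeor (male): BMR = 10(156) + 6.25(188) − 5(71) + 5 = 1560 + 1175 − 355 + 5 = 2385 kcal/day.
TEE = BMR × activity factor = 2385 × 1.425 = 3398.625 kcal/day.
Apply stress factor: 3398.625 × 1.15 = 3908.4188 kcal/day.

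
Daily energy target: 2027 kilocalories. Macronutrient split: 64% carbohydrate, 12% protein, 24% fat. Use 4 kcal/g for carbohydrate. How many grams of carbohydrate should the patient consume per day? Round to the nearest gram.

324 g/day

Carbohydrate energy = 64% × 2027 = 1297.28 kcal.
At 4 kcal/g: 1297.28 ÷ 4 = 324.32 g.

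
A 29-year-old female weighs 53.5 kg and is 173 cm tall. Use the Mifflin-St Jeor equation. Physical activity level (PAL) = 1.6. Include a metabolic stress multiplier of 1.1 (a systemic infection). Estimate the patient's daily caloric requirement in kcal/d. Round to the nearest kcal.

2306 kcal/d

Mifflin-St Jeor (female): BMR = 10(53.5) + 6.25(173) − 5(29) − 161 = 535 + 1081.25 − 145 − 161 = 1310.25 kcal/day.
TEE = BMR × activity factor = 1310.25 × 1.6 = 2096.4 kcal/day.
Apply stress factor: 2096.4 × 1.1 = 2306.04 kcal/day.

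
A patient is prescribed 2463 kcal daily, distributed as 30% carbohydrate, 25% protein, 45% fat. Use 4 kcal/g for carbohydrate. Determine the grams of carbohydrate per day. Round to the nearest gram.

Carbohydrate energy = 30% × 2463 = 738.9 kcal.
At 4 kcal/g: 738.9 ÷ 4 = 184.725 g.

185 g/day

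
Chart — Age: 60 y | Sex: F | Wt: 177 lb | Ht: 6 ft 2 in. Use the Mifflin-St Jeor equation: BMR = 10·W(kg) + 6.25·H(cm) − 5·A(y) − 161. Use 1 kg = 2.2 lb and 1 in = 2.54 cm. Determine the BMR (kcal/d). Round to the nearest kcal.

Convert to metric: weight = 177 ÷ 2.2 = 80.4545 kg; height = (6×12 + 2) × 2.54 = 74 × 2.54 = 187.96 cm.
Mifflin-St Jeor (female): BMR = 10(80.4545) + 6.25(187.96) − 5(60) − 161 = 804.5455 + 1174.75 − 300 − 161 = 1518.2955 kcal/day.

1518 kcal/d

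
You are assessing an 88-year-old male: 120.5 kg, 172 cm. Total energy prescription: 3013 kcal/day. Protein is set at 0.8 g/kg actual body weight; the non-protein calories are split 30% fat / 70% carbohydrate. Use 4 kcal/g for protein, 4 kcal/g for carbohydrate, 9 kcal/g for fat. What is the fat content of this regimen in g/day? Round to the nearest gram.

88 g/day

Protein = 0.8 × 120.5 = 96.4 g → 96.4 × 4 = 385.6 kcal.
Non-protein calories = 3013 − 385.6 = 2627.4 kcal.
Fat: 30% × 2627.4 = 788.22 kcal; carbohydrate: 1839.18 kcal.
Fat: 788.22 kcal ÷ 9 kcal/g = 87.58 g.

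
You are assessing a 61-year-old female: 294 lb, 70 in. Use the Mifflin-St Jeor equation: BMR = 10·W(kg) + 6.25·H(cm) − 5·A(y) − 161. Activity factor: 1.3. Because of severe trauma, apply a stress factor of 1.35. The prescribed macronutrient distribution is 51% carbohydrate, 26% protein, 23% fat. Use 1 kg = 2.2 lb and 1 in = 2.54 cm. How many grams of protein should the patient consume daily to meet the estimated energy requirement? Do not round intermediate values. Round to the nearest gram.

Convert to metric: weight = 294 ÷ 2.2 = 133.6364 kg; height = 70 × 2.54 = 177.8 cm.
Mifflin-St Jeor (female): BMR = 10(133.6364) + 6.25(177.8) − 5(61) − 161 = 1336.3636 + 1111.25 − 305 − 161 = 1981.6136 kcal/day.
TEE = 1981.6136 × 1.3 = 2576.0977 kcal/day.
With stress factor 1.35: 2576.0977 × 1.35 = 3477.7319 kcal/day.
Protein energy = 26% × 3477.7319 = 904.2103 kcal.
Protein = 904.2103 ÷ 4 kcal/g = 226.0526 g.

226 g/day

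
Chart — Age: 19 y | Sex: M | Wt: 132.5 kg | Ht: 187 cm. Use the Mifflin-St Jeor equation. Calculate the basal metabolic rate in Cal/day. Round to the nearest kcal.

Mifflin-St Jeor (male): BMR = 10(132.5) + 6.25(187) − 5(19) + 5 = 1325 + 1168.75 − 95 + 5 = 2403.75 kcal/day.

2404 Cal/day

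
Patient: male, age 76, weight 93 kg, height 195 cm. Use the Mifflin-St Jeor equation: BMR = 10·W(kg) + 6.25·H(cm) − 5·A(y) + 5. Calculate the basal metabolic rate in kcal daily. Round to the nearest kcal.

1774 kcal daily

Mifflin-St Jeor (male): BMR = 10(93) + 6.25(195) − 5(76) + 5 = 930 + 1218.75 − 380 + 5 = 1773.75 kcal/day.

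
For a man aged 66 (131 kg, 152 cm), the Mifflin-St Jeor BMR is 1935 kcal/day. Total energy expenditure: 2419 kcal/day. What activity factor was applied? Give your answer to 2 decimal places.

Activity factor = TEE ÷ BMR = 2419 ÷ 1935 = 1.25.

1.25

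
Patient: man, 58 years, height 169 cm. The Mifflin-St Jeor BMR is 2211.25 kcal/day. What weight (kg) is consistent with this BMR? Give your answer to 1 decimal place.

144.0 kg

2211.25 = 10·W + 6.25(169) − 5(58) + 5
10·W = 2211.25 − 771.25 = 1440, so W = 144 kg.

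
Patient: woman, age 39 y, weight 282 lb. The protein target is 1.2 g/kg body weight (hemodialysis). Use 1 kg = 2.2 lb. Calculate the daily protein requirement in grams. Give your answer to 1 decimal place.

153.8 g/day

Weight in kg = 282 ÷ 2.2 = 128.1818 kg.
Protein = 1.2 g/kg × 128.1818 kg = 153.8182 g/day.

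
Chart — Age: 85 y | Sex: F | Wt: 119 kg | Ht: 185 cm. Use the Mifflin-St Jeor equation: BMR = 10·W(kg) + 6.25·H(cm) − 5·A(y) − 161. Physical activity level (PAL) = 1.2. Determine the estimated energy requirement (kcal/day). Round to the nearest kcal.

Mifflin-St Jeor (female): BMR = 10(119) + 6.25(185) − 5(85) − 161 = 1190 + 1156.25 − 425 − 161 = 1760.25 kcal/day.
TEE = BMR × activity factor = 1760.25 × 1.2 = 2112.3 kcal/day.

2112 kcal/day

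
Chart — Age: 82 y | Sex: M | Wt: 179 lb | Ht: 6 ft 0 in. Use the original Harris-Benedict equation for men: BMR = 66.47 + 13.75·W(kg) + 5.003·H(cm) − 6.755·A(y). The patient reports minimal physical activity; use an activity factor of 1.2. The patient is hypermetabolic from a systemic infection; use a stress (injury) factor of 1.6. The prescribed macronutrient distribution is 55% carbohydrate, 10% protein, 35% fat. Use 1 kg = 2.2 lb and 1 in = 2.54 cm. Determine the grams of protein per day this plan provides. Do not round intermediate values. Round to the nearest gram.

Convert to metric: weight = 179 ÷ 2.2 = 81.3636 kg; height = (6×12 + 0) × 2.54 = 72 × 2.54 = 182.88 cm.
Harris-Benedict: BMR = 66.47 + 13.75(81.3636) + 5.003(182.88) − 6.755(82) = 1546.2586 kcal/day.
TEE = 1546.2586 × 1.2 = 1855.5104 kcal/day.
With stress factor 1.6: 1855.5104 × 1.6 = 2968.8166 kcal/day.
Protein energy = 10% × 2968.8166 = 296.8817 kcal.
Protein = 296.8817 ÷ 4 kcal/g = 74.2204 g.

74 g/day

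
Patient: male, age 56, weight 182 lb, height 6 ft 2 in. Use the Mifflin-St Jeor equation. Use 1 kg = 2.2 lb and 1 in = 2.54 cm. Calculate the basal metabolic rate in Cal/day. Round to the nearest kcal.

Convert to metric: weight = 182 ÷ 2.2 = 82.7273 kg; height = (6×12 + 2) × 2.54 = 74 × 2.54 = 187.96 cm.
Mifflin-St Jeor (male): BMR = 10(82.7273) + 6.25(187.96) − 5(56) + 5 = 827.2727 + 1174.75 − 280 + 5 = 1727.0227 kcal/day.

1727 Cal/day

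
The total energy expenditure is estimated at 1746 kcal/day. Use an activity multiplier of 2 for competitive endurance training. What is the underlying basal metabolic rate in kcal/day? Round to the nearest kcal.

873 kcal/day

BMR = TEE ÷ activity factor = 1746 ÷ 2 = 873 kcal/day.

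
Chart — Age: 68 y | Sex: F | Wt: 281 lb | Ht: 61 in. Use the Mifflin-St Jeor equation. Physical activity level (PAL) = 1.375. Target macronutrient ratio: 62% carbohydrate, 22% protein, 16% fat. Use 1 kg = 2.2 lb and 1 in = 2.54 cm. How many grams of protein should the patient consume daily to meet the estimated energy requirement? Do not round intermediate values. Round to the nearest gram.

132 g/day

Convert to metric: weight = 281 ÷ 2.2 = 127.7273 kg; height = 61 × 2.54 = 154.94 cm.
Mifflin-St Jeor (female): BMR = 10(127.7273) + 6.25(154.94) − 5(68) − 161 = 1277.2727 + 968.375 − 340 − 161 = 1744.6477 kcal/day.
TEE = 1744.6477 × 1.375 = 2398.8906 kcal/day.
Protein energy = 22% × 2398.8906 = 527.7559 kcal.
Protein = 527.7559 ÷ 4 kcal/g = 131.939 g.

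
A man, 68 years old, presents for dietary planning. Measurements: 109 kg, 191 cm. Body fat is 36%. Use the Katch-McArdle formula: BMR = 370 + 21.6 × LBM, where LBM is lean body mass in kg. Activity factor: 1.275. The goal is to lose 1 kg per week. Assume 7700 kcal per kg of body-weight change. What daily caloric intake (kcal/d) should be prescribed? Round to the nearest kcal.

LBM = 109 × (1 − 0.36) = 69.76 kg. Katch-McArdle: BMR = 370 + 21.6 × 69.76 = 1876.816 kcal/day.
TEE = 1876.816 × 1.275 = 2392.9404 kcal/day.
Required daily deficit = 1 × 7700 ÷ 7 = 1100 kcal/day.
Target intake = 2392.9404 − 1100 = 1292.9404 kcal/day.

1293 kcal/d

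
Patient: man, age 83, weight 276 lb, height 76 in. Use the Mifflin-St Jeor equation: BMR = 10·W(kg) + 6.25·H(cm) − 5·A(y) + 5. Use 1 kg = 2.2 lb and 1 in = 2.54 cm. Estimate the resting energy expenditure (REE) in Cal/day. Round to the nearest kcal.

Convert to metric: weight = 276 ÷ 2.2 = 125.4545 kg; height = 76 × 2.54 = 193.04 cm.
Mifflin-St Jeor (male): BMR = 10(125.4545) + 6.25(193.04) − 5(83) + 5 = 1254.5455 + 1206.5 − 415 + 5 = 2051.0455 kcal/day.

2051 Cal/day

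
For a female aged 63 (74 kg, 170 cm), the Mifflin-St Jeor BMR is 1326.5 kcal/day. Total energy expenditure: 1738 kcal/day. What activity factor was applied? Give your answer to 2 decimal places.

Activity factor = TEE ÷ BMR = 1738 ÷ 1326.5 = 1.31.

1.31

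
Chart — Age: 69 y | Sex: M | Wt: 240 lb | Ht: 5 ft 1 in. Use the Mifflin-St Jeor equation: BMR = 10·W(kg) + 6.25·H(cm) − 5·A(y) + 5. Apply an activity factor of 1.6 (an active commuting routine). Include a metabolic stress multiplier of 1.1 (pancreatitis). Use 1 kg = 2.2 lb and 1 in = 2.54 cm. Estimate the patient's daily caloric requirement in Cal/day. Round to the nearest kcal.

Convert to metric: weight = 240 ÷ 2.2 = 109.0909 kg; height = (5×12 + 1) × 2.54 = 61 × 2.54 = 154.94 cm.
Mifflin-St Jeor (male): BMR = 10(109.0909) + 6.25(154.94) − 5(69) + 5 = 1090.9091 + 968.375 − 345 + 5 = 1719.2841 kcal/day.
TEE = BMR × activity factor = 1719.2841 × 1.6 = 2750.8545 kcal/day.
Apply stress factor: 2750.8545 × 1.1 = 3025.94 kcal/day.

3026 Cal/day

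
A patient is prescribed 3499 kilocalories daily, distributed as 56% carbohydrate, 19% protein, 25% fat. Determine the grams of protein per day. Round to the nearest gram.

166 g/day

Protein energy = 19% × 3499 = 664.81 kcal.
At 4 kcal/g: 664.81 ÷ 4 = 166.2025 g.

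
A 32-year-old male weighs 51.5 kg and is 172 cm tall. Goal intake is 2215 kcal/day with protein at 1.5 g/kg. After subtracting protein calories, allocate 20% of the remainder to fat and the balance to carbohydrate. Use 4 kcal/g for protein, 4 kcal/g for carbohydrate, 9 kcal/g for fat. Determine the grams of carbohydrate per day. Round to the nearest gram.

Protein = 1.5 × 51.5 = 77.25 g → 77.25 × 4 = 309 kcal.
Non-protein calories = 2215 − 309 = 1906 kcal.
Fat: 20% × 1906 = 381.2 kcal; carbohydrate: 1524.8 kcal.
Carbohydrate: 1524.8 kcal ÷ 4 kcal/g = 381.2 g.

381 g/day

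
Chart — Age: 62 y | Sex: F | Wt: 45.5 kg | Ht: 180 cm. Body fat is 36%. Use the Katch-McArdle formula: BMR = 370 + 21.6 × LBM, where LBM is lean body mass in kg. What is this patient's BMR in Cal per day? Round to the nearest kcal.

LBM = 45.5 × (1 − 0.36) = 29.12 kg. Katch-McArdle: BMR = 370 + 21.6 × 29.12 = 998.992 kcal/day.

999 Cal per day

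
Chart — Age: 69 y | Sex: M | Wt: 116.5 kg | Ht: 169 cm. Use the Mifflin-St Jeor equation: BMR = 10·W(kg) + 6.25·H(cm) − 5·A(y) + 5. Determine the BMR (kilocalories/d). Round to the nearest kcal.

1881 kilocalories/d

Mifflin-St Jeor (male): BMR = 10(116.5) + 6.25(169) − 5(69) + 5 = 1165 + 1056.25 − 345 + 5 = 1881.25 kcal/day.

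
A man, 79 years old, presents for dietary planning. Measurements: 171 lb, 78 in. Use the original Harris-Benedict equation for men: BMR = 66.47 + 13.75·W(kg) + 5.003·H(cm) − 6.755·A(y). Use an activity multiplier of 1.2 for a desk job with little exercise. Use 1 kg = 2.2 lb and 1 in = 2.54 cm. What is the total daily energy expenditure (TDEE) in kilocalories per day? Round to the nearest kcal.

Convert to metric: weight = 171 ÷ 2.2 = 77.7273 kg; height = 78 × 2.54 = 198.12 cm.
Harris-Benedict: BMR = 66.47 + 13.75(77.7273) + 5.003(198.12) − 6.755(79) = 1592.7694 kcal/day.
TEE = BMR × activity factor = 1592.7694 × 1.2 = 1911.3232 kcal/day.

1911 kilocalories per day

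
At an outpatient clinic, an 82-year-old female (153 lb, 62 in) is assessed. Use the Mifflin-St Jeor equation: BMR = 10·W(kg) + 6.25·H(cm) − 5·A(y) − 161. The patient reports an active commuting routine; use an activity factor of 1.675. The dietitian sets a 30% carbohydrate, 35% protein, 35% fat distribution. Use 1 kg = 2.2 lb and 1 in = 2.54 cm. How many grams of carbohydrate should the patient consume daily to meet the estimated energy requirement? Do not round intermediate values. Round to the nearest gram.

139 g/day

Convert to metric: weight = 153 ÷ 2.2 = 69.5455 kg; height = 62 × 2.54 = 157.48 cm.
Mifflin-St Jeor (female): BMR = 10(69.5455) + 6.25(157.48) − 5(82) − 161 = 695.4545 + 984.25 − 410 − 161 = 1108.7045 kcal/day.
TEE = 1108.7045 × 1.675 = 1857.0801 kcal/day.
Carbohydrate energy = 30% × 1857.0801 = 557.124 kcal.
Carbohydrate = 557.124 ÷ 4 kcal/g = 139.281 g.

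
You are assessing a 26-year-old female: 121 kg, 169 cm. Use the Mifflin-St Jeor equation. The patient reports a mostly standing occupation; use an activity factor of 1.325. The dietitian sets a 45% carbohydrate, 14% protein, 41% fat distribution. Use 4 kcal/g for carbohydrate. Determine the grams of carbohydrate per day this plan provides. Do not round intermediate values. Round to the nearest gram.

Mifflin-St Jeor (female): BMR = 10(121) + 6.25(169) − 5(26) − 161 = 1210 + 1056.25 − 130 − 161 = 1975.25 kcal/day.
TEE = 1975.25 × 1.325 = 2617.2063 kcal/day.
Carbohydrate energy = 45% × 2617.2063 = 1177.7428 kcal.
Carbohydrate = 1177.7428 ÷ 4 kcal/g = 294.4357 g.

294 g/day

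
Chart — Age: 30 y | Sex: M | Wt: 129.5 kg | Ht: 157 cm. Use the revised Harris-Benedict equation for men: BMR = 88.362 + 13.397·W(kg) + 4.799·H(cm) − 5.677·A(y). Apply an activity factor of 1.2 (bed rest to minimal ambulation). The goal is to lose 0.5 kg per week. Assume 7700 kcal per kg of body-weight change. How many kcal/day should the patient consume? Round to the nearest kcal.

Harris-Benedict: BMR = 88.362 + 13.397(129.5) + 4.799(157) − 5.677(30) = 2406.4065 kcal/day.
TEE = 2406.4065 × 1.2 = 2887.6878 kcal/day.
Required daily deficit = 0.5 × 7700 ÷ 7 = 550 kcal/day.
Target intake = 2887.6878 − 550 = 2337.6878 kcal/day.

2338 kcal/day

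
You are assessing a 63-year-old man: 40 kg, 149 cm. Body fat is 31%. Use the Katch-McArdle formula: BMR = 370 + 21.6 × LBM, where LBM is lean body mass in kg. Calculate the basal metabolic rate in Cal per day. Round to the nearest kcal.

LBM = 40 × (1 − 0.31) = 27.6 kg. Katch-McArdle: BMR = 370 + 21.6 × 27.6 = 966.16 kcal/day.

966 Cal per day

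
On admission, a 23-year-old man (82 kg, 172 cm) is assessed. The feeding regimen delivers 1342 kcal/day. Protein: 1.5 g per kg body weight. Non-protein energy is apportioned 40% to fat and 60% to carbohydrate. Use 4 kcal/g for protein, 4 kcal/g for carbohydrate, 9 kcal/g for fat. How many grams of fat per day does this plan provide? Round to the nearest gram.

Protein = 1.5 × 82 = 123 g → 123 × 4 = 492 kcal.
Non-protein calories = 1342 − 492 = 850 kcal.
Fat: 40% × 850 = 340 kcal; carbohydrate: 510 kcal.
Fat: 340 kcal ÷ 9 kcal/g = 37.7778 g.

38 g/day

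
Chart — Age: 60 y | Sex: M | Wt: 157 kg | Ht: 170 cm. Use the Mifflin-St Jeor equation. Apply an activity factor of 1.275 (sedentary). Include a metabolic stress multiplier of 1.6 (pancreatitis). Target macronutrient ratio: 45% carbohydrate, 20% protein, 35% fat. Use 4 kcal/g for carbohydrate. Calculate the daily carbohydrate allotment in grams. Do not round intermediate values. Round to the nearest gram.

Mifflin-St Jeor (male): BMR = 10(157) + 6.25(170) − 5(60) + 5 = 1570 + 1062.5 − 300 + 5 = 2337.5 kcal/day.
TEE = 2337.5 × 1.275 = 2980.3125 kcal/day.
With stress factor 1.6: 2980.3125 × 1.6 = 4768.5 kcal/day.
Carbohydrate energy = 45% × 4768.5 = 2145.825 kcal.
Carbohydrate = 2145.825 ÷ 4 kcal/g = 536.4563 g.

536 g/day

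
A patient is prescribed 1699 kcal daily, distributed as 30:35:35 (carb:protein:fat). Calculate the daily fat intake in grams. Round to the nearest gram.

Fat energy = 35% × 1699 = 594.65 kcal.
At 9 kcal/g: 594.65 ÷ 9 = 66.0722 g.

66 g/day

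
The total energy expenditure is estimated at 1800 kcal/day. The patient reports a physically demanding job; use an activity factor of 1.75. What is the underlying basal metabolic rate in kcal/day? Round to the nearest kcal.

BMR = TEE ÷ activity factor = 1800 ÷ 1.75 = 1028.5714 kcal/day.

1029 kcal/day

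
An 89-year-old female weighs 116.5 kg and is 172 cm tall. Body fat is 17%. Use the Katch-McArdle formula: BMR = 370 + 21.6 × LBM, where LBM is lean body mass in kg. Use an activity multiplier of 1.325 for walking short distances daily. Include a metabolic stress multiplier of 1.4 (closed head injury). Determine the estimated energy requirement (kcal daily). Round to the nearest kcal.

4561 kcal daily

LBM = 116.5 × (1 − 0.17) = 96.695 kg. Katch-McArdle: BMR = 370 + 21.6 × 96.695 = 2458.612 kcal/day.
TEE = BMR × activity factor = 2458.612 × 1.325 = 3257.6609 kcal/day.
Apply stress factor: 3257.6609 × 1.4 = 4560.7253 kcal/day.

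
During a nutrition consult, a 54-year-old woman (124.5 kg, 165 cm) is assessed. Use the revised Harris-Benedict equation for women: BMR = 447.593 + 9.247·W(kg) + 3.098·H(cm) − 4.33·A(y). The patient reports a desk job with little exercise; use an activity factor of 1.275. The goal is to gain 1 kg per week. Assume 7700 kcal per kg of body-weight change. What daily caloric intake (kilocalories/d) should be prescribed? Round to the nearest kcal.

3492 kilocalories/d

Harris-Benedict: BMR = 447.593 + 9.247(124.5) + 3.098(165) − 4.33(54) = 1876.1945 kcal/day.
TEE = 1876.1945 × 1.275 = 2392.148 kcal/day.
Required daily surplus = 1 × 7700 ÷ 7 = 1100 kcal/day.
Target intake = 2392.148 + 1100 = 3492.148 kcal/day.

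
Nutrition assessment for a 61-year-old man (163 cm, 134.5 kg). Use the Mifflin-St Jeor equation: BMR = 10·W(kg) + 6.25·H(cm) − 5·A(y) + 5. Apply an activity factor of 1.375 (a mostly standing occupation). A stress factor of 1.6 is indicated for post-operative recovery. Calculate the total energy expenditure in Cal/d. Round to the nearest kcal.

Mifflin-St Jeor (male): BMR = 10(134.5) + 6.25(163) − 5(61) + 5 = 1345 + 1018.75 − 305 + 5 = 2063.75 kcal/day.
TEE = BMR × activity factor = 2063.75 × 1.375 = 2837.6563 kcal/day.
Apply stress factor: 2837.6563 × 1.6 = 4540.25 kcal/day.

4540 Cal/d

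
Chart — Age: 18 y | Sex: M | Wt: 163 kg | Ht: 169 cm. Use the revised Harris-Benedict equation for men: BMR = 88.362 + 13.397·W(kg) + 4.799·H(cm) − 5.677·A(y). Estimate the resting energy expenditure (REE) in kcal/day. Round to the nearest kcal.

Harris-Benedict: BMR = 88.362 + 13.397(163) + 4.799(169) − 5.677(18) = 2980.918 kcal/day.

2981 kcal/day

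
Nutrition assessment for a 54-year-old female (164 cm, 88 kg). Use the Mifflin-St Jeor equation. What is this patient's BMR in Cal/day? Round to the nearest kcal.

Mifflin-St Jeor (female): BMR = 10(88) + 6.25(164) − 5(54) − 161 = 880 + 1025 − 270 − 161 = 1474 kcal/day.

1474 Cal/day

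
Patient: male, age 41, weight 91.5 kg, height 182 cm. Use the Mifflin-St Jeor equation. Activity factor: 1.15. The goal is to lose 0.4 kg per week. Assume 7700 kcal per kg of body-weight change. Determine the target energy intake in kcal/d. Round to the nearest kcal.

Mifflin-St Jeor (male): BMR = 10(91.5) + 6.25(182) − 5(41) + 5 = 915 + 1137.5 − 205 + 5 = 1852.5 kcal/day.
TEE = 1852.5 × 1.15 = 2130.375 kcal/day.
Required daily deficit = 0.4 × 7700 ÷ 7 = 440 kcal/day.
Target intake = 2130.375 − 440 = 1690.375 kcal/day.

1690 kcal/d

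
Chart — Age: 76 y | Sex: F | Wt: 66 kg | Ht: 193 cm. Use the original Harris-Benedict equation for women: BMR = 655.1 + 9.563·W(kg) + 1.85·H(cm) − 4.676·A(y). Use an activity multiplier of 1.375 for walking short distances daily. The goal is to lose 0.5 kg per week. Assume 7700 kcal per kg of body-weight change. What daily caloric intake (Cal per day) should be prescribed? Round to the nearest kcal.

1221 Cal per day

Harris-Benedict: BMR = 655.1 + 9.563(66) + 1.85(193) − 4.676(76) = 1287.932 kcal/day.
TEE = 1287.932 × 1.375 = 1770.9065 kcal/day.
Required daily deficit = 0.5 × 7700 ÷ 7 = 550 kcal/day.
Target intake = 1770.9065 − 550 = 1220.9065 kcal/day.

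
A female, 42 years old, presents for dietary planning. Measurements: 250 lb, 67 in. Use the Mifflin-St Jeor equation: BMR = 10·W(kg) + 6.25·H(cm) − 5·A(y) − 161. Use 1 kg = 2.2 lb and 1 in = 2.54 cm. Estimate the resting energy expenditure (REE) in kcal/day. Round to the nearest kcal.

1829 kcal/day

Convert to metric: weight = 250 ÷ 2.2 = 113.6364 kg; height = 67 × 2.54 = 170.18 cm.
Mifflin-St Jeor (female): BMR = 10(113.6364) + 6.25(170.18) − 5(42) − 161 = 1136.3636 + 1063.625 − 210 − 161 = 1828.9886 kcal/day.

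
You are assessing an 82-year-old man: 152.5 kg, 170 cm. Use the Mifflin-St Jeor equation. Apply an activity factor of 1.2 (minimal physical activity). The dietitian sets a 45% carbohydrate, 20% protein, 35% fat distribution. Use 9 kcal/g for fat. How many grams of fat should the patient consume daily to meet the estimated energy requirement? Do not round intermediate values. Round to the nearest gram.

102 g/day

Mifflin-St Jeor (male): BMR = 10(152.5) + 6.25(170) − 5(82) + 5 = 1525 + 1062.5 − 410 + 5 = 2182.5 kcal/day.
TEE = 2182.5 × 1.2 = 2619 kcal/day.
Fat energy = 35% × 2619 = 916.65 kcal.
Fat = 916.65 ÷ 9 kcal/g = 101.85 g.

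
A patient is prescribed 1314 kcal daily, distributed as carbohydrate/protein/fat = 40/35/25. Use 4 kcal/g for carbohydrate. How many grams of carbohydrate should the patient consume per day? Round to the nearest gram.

Carbohydrate energy = 40% × 1314 = 525.6 kcal.
At 4 kcal/g: 525.6 ÷ 4 = 131.4 g.

131 g/day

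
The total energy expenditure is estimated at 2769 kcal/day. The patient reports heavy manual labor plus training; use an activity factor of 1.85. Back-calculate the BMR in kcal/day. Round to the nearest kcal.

1497 kcal/day

BMR = TEE ÷ activity factor = 2769 ÷ 1.85 = 1496.7568 kcal/day.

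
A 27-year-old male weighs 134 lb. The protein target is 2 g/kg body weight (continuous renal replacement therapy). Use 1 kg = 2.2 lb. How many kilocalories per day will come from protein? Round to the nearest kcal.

Weight in kg = 134 ÷ 2.2 = 60.9091 kg.
Protein = 2 g/kg × 60.9091 kg = 121.8182 g/day.
Protein energy = 121.8182 g × 4 kcal/g = 487.2727 kcal/day.

487 kcal/day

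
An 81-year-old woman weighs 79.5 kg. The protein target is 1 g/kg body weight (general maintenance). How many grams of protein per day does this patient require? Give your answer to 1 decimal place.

Protein = 1 g/kg × 79.5 kg = 79.5 g/day.

79.5 g/day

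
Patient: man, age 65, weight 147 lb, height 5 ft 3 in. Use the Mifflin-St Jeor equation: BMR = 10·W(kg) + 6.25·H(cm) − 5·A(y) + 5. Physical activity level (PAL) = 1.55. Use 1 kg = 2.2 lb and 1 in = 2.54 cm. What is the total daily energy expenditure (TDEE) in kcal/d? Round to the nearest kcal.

2090 kcal/d

Convert to metric: weight = 147 ÷ 2.2 = 66.8182 kg; height = (5×12 + 3) × 2.54 = 63 × 2.54 = 160.02 cm.
Mifflin-St Jeor (male): BMR = 10(66.8182) + 6.25(160.02) − 5(65) + 5 = 668.1818 + 1000.125 − 325 + 5 = 1348.3068 kcal/day.
TEE = BMR × activity factor = 1348.3068 × 1.55 = 2089.8756 kcal/day.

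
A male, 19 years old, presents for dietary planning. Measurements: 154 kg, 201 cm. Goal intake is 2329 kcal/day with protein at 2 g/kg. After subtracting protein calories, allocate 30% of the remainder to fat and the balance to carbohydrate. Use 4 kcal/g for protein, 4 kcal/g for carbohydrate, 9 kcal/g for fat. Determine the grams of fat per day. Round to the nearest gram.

37 g/day

Protein = 2 × 154 = 308 g → 308 × 4 = 1232 kcal.
Non-protein calories = 2329 − 1232 = 1097 kcal.
Fat: 30% × 1097 = 329.1 kcal; carbohydrate: 767.9 kcal.
Fat: 329.1 kcal ÷ 9 kcal/g = 36.5667 g.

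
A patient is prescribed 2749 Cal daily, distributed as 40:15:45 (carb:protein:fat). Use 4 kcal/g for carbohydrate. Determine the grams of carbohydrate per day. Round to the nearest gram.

275 g/day

Carbohydrate energy = 40% × 2749 = 1099.6 kcal.
At 4 kcal/g: 1099.6 ÷ 4 = 274.9 g.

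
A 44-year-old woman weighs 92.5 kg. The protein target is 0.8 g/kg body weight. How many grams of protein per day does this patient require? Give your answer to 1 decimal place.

74.0 g/day

Protein = 0.8 g/kg × 92.5 kg = 74 g/day.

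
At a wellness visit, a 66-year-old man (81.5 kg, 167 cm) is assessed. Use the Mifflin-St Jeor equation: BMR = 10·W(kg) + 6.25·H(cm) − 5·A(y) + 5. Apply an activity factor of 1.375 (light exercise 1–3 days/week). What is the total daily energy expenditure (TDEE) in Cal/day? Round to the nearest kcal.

2109 Cal/day

Mifflin-St Jeor (male): BMR = 10(81.5) + 6.25(167) − 5(66) + 5 = 815 + 1043.75 − 330 + 5 = 1533.75 kcal/day.
TEE = BMR × activity factor = 1533.75 × 1.375 = 2108.9063 kcal/day.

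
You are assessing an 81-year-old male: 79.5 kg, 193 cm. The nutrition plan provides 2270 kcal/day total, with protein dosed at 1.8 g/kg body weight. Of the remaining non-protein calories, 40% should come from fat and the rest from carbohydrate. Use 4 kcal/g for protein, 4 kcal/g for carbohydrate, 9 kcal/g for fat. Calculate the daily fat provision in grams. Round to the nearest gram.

Protein = 1.8 × 79.5 = 143.1 g → 143.1 × 4 = 572.4 kcal.
Non-protein calories = 2270 − 572.4 = 1697.6 kcal.
Fat: 40% × 1697.6 = 679.04 kcal; carbohydrate: 1018.56 kcal.
Fat: 679.04 kcal ÷ 9 kcal/g = 75.4489 g.

75 g/day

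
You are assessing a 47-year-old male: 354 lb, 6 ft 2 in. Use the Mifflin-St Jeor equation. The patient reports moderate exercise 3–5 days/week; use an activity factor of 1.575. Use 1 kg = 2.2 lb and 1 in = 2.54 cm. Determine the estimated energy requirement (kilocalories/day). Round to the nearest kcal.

Convert to metric: weight = 354 ÷ 2.2 = 160.9091 kg; height = (6×12 + 2) × 2.54 = 74 × 2.54 = 187.96 cm.
Mifflin-St Jeor (male): BMR = 10(160.9091) + 6.25(187.96) − 5(47) + 5 = 1609.0909 + 1174.75 − 235 + 5 = 2553.8409 kcal/day.
TEE = BMR × activity factor = 2553.8409 × 1.575 = 4022.2994 kcal/day.

4022 kilocalories/day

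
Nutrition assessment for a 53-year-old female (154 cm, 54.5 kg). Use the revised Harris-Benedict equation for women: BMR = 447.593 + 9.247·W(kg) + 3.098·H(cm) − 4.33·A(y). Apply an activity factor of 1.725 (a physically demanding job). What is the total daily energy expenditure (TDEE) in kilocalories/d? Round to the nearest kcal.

2069 kilocalories/d

Harris-Benedict: BMR = 447.593 + 9.247(54.5) + 3.098(154) − 4.33(53) = 1199.1565 kcal/day.
TEE = BMR × activity factor = 1199.1565 × 1.725 = 2068.545 kcal/day.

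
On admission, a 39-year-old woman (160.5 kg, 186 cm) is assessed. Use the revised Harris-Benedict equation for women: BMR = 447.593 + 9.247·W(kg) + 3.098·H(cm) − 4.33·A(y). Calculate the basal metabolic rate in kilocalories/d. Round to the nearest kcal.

2339 kilocalories/d

Harris-Benedict: BMR = 447.593 + 9.247(160.5) + 3.098(186) − 4.33(39) = 2339.0945 kcal/day.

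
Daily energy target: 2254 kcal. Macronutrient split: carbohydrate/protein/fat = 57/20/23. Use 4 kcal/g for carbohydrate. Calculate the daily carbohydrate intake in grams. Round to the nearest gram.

Carbohydrate energy = 57% × 2254 = 1284.78 kcal.
At 4 kcal/g: 1284.78 ÷ 4 = 321.195 g.

321 g/day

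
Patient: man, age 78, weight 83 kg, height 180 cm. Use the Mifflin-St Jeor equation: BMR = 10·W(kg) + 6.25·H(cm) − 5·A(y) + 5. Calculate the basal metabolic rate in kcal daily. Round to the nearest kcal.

Mifflin-St Jeor (male): BMR = 10(83) + 6.25(180) − 5(78) + 5 = 830 + 1125 − 390 + 5 = 1570 kcal/day.

1570 kcal daily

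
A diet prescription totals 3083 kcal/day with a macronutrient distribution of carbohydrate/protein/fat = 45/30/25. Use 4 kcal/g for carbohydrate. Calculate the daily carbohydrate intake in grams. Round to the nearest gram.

Carbohydrate energy = 45% × 3083 = 1387.35 kcal.
At 4 kcal/g: 1387.35 ÷ 4 = 346.8375 g.

347 g/day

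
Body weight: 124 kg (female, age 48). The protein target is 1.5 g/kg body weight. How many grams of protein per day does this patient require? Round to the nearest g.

186 g/day

Protein = 1.5 g/kg × 124 kg = 186 g/day.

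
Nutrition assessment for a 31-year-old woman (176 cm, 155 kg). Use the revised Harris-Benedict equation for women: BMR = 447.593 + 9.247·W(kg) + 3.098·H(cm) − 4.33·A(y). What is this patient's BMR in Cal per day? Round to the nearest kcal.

Harris-Benedict: BMR = 447.593 + 9.247(155) + 3.098(176) − 4.33(31) = 2291.896 kcal/day.

2292 Cal per day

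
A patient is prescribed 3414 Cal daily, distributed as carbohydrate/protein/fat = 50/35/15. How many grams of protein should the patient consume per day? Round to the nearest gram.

Protein energy = 35% × 3414 = 1194.9 kcal.
At 4 kcal/g: 1194.9 ÷ 4 = 298.725 g.

299 g/day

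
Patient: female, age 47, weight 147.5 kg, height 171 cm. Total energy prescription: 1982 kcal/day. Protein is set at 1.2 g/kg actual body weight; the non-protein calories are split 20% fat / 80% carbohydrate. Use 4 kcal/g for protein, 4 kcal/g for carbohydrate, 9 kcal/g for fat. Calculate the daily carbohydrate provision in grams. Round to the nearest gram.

255 g/day

Protein = 1.2 × 147.5 = 177 g → 177 × 4 = 708 kcal.
Non-protein calories = 1982 − 708 = 1274 kcal.
Fat: 20% × 1274 = 254.8 kcal; carbohydrate: 1019.2 kcal.
Carbohydrate: 1019.2 kcal ÷ 4 kcal/g = 254.8 g.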